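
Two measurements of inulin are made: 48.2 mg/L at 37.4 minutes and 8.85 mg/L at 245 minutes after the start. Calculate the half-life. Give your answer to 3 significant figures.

Over Δt = 245 − 37.4 = 207.6 minutes, the level fell by a factor of 48.2/8.85 ≈ 5.4463.
n = log₂(5.4463) ≈ 2.4453 half-lives, so t½ = 207.6/2.4453 ≈ 84.898 minutes.

84.9 minutes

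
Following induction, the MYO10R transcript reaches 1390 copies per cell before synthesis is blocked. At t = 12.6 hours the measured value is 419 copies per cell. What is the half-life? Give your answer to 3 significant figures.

7.28 hours

A/A₀ = 419/1390 ≈ 0.30144.
n = log₂(3.3174) ≈ 1.7301 half-lives elapsed in 12.6 hours.
t½ = 12.6/1.7301 ≈ 7.283 hours.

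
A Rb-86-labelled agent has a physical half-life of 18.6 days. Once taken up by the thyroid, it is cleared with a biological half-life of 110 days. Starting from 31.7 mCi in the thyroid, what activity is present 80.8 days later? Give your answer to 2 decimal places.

0.94 mCi

1/t_eff = 1/t_phys + 1/t_biol = 1/18.6 + 1/110 = 0.062854 per day.
t_eff = 18.6 × 110 / (18.6 + 110) ≈ 15.91 days.
Remaining = 31.7 × (1/2)^(80.8/15.91) = 31.7 × (1/2)^5.0786 ≈ 0.93808 mCi.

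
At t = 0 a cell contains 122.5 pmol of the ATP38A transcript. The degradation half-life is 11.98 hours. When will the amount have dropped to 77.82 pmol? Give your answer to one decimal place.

7.8 hours

Fraction remaining = 77.82/122.5 ≈ 0.63527.
n = log₂(122.5/77.82) = ln(1.5741)/ln 2 ≈ 0.65457 half-lives.
t = n × t½ = 0.65457 × 11.98 ≈ 7.8417 hours.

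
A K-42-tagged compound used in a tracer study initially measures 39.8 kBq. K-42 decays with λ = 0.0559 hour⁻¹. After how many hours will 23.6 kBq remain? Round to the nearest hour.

t½ = ln 2 / λ = 0.69315 / 0.0559 ≈ 12.4 hours.
Fraction remaining = 23.6/39.8 ≈ 0.59296.
n = log₂(39.8/23.6) = ln(1.6864)/ln 2 ≈ 0.75398 half-lives.
t = n × t½ = 0.75398 × 12.4 ≈ 9.3492 hours.

9 hours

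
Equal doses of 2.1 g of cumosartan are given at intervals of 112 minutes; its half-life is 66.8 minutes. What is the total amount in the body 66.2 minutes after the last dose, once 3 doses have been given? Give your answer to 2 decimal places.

1.49 g

The 3 doses were given 290.2, 178.2, 66.2 minutes ago.
Total = 2.1·(1/2)^(290.2/66.8) + 2.1·(1/2)^(178.2/66.8) + 2.1·(1/2)^(66.2/66.8)
      = 0.10338 + 0.3305 + 1.0566 ≈ 1.4904 g.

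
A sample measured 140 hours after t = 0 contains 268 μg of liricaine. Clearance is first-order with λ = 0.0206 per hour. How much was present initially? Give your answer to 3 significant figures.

t½ = ln 2 / λ = 0.69315 / 0.0206 ≈ 33.648 hours.
Number of half-lives elapsed: n = 140/33.648 ≈ 4.1607.
A₀ = A × 2^n = 268 × 2^4.1607 = 268 × 17.886 ≈ 4793.4 μg.

4790 μg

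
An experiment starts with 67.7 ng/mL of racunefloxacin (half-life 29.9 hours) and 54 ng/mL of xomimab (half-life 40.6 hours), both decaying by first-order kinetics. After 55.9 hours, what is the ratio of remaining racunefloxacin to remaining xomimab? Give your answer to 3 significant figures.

racunefloxacin: 67.7 × (1/2)^(55.9/29.9) = 67.7 × (1/2)^1.8696 ≈ 18.527 ng/mL.
xomimab: 54 × (1/2)^(55.9/40.6) = 54 × (1/2)^1.3768 ≈ 20.793 ng/mL.
Ratio ≈ 18.527 / 20.793 ≈ 0.89099.

0.891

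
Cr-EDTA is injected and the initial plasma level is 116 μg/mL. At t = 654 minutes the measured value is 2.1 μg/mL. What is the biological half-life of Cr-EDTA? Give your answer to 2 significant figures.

110 minutes

A/A₀ = 2.1/116 ≈ 0.018103.
n = log₂(55.238) ≈ 5.7876 half-lives elapsed in 654 minutes.
t½ = 654/5.7876 ≈ 113 minutes.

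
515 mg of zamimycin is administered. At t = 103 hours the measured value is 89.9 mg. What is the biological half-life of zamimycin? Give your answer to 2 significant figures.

41 hours

A/A₀ = 89.9/515 ≈ 0.17456.
n = log₂(5.7286) ≈ 2.5182 half-lives elapsed in 103 hours.
t½ = 103/2.5182 ≈ 40.903 hours.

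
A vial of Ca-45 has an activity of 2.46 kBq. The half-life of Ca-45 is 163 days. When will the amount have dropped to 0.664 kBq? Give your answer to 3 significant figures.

308 days

Fraction remaining = 0.664/2.46 ≈ 0.26992.
n = log₂(2.46/0.664) = ln(3.7048)/ln 2 ≈ 1.8894 half-lives.
t = n × t½ = 1.8894 × 163 ≈ 307.97 days.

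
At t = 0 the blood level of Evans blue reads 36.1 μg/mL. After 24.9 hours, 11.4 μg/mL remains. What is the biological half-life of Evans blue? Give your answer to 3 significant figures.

15.0 hours

A/A₀ = 11.4/36.1 ≈ 0.31579.
n = log₂(3.1667) ≈ 1.663 half-lives elapsed in 24.9 hours.
t½ = 24.9/1.663 ≈ 14.973 hours.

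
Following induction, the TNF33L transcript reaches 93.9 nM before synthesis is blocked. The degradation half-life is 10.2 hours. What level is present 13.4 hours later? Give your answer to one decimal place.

37.8 nM

Number of half-lives: n = 13.4/10.2 ≈ 1.3137.
Remaining = 93.9 × (1/2)^1.3137 = 93.9 × 0.40228 ≈ 37.774 nM.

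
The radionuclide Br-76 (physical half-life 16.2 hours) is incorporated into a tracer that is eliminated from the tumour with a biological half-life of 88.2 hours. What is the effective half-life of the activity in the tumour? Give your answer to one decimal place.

1/t_eff = 1/t_phys + 1/t_biol = 1/16.2 + 1/88.2 = 0.073066 per hour.
t_eff = 16.2 × 88.2 / (16.2 + 88.2) ≈ 13.686 hours.

13.7 hours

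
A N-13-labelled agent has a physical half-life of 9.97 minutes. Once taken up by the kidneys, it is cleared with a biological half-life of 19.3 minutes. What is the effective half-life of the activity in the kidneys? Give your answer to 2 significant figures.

1/t_eff = 1/t_phys + 1/t_biol = 1/9.97 + 1/19.3 = 0.15211 per minute.
t_eff = 9.97 × 19.3 / (9.97 + 19.3) ≈ 6.574 minutes.

6.6 minutes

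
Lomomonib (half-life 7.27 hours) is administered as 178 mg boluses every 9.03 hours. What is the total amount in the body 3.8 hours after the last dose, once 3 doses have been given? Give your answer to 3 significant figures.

198 mg

The 3 doses were given 21.86, 12.83, 3.8 hours ago.
Total = 178·(1/2)^(21.86/7.27) + 178·(1/2)^(12.83/7.27) + 178·(1/2)^(3.8/7.27)
      = 22.144 + 52.38 + 123.9 ≈ 198.42 mg.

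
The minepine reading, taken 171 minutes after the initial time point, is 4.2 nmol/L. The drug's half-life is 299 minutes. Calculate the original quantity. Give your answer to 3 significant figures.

Number of half-lives elapsed: n = 171/299 ≈ 0.57191.
A₀ = A × 2^n = 4.2 × 2^0.57191 = 4.2 × 1.4865 ≈ 6.2432 nmol/L.

6.24 nmol/L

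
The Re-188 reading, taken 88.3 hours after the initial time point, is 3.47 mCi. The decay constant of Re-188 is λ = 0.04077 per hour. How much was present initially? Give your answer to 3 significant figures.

127 mCi

t½ = ln 2 / λ = 0.69315 / 0.04077 ≈ 17.001 hours.
Number of half-lives elapsed: n = 88.3/17.001 ≈ 5.1937.
A₀ = A × 2^n = 3.47 × 2^5.1937 = 3.47 × 36.598 ≈ 126.99 mCi.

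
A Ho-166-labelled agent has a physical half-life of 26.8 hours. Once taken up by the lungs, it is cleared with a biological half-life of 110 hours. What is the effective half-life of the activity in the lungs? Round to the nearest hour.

1/t_eff = 1/t_phys + 1/t_biol = 1/26.8 + 1/110 = 0.046404 per hour.
t_eff = 26.8 × 110 / (26.8 + 110) ≈ 21.55 hours.

22 hours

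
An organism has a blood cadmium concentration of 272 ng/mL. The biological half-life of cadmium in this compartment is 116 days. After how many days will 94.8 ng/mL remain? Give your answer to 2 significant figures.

Fraction remaining = 94.8/272 ≈ 0.34853.
n = log₂(272/94.8) = ln(2.8692)/ln 2 ≈ 1.5206 half-lives.
t = n × t½ = 1.5206 × 116 ≈ 176.4 days.

180 days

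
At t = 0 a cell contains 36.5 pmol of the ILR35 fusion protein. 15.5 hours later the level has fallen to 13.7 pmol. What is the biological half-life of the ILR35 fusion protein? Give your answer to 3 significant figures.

A/A₀ = 13.7/36.5 ≈ 0.37534.
n = log₂(2.6642) ≈ 1.4137 half-lives elapsed in 15.5 hours.
t½ = 15.5/1.4137 ≈ 10.964 hours.

11.0 hours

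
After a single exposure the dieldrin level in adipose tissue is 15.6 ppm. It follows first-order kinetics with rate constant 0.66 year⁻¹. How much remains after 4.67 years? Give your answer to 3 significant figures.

0.715 ppm

t½ = ln 2 / λ = 0.69315 / 0.66 ≈ 1.0502 years.
Number of half-lives: n = 4.67/1.0502 ≈ 4.4467.
Remaining = 15.6 × (1/2)^4.4467 = 15.6 × 0.045858 ≈ 0.71539 ppm.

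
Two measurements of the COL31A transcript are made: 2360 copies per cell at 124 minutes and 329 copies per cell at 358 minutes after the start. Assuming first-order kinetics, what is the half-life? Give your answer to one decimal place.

Over Δt = 358 − 124 = 234 minutes, the level fell by a factor of 2360/329 ≈ 7.1733.
n = log₂(7.1733) ≈ 2.8426 half-lives, so t½ = 234/2.8426 ≈ 82.318 minutes.

82.3 minutes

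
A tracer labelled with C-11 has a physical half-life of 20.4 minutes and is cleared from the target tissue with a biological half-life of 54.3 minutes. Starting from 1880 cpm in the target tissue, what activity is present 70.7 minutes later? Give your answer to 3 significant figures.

69.0 cpm

1/t_eff = 1/t_phys + 1/t_biol = 1/20.4 + 1/54.3 = 0.067436 per minute.
t_eff = 20.4 × 54.3 / (20.4 + 54.3) ≈ 14.829 minutes.
Remaining = 1880 × (1/2)^(70.7/14.829) = 1880 × (1/2)^4.7677 ≈ 69.013 cpm.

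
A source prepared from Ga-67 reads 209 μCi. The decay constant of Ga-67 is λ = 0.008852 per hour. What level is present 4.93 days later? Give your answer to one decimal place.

73.3 μCi

t½ = ln 2 / λ = 0.69315 / 0.008852 ≈ 78.304 hours.
Convert the elapsed time: 4.93 days = 118.32 hours.
Number of half-lives: n = 118.32/78.304 ≈ 1.511.
Remaining = 209 × (1/2)^1.511 = 209 × 0.35086 ≈ 73.33 μCi.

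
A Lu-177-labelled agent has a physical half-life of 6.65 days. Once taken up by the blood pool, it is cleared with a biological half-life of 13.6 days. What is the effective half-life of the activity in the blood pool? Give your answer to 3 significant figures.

4.47 days

1/t_eff = 1/t_phys + 1/t_biol = 1/6.65 + 1/13.6 = 0.22391 per day.
t_eff = 6.65 × 13.6 / (6.65 + 13.6) ≈ 4.4662 days.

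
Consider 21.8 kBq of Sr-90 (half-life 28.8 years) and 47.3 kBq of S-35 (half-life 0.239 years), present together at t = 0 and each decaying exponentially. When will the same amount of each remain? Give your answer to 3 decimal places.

Set 21.8·(1/2)^(t/28.8) = 47.3·(1/2)^(t/0.239).
Taking log₂: log₂(21.8/47.3) = t·(1/28.8 − 1/0.239).
log₂(0.46089) = -1.1175; 1/28.8 − 1/0.239 = -4.1494.
t = -1.1175 / -4.1494 ≈ 0.26932 years.

0.269 years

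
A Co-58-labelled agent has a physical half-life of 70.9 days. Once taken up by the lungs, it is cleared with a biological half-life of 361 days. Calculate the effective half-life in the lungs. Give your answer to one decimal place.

1/t_eff = 1/t_phys + 1/t_biol = 1/70.9 + 1/361 = 0.016874 per day.
t_eff = 70.9 × 361 / (70.9 + 361) ≈ 59.261 days.

59.3 days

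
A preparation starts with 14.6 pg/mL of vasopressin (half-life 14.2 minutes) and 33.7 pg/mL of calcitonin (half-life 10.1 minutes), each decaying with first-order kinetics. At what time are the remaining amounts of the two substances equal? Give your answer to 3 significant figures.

42.2 minutes

Set 14.6·(1/2)^(t/14.2) = 33.7·(1/2)^(t/10.1).
Taking log₂: log₂(14.6/33.7) = t·(1/14.2 − 1/10.1).
log₂(0.43323) = -1.2068; 1/14.2 − 1/10.1 = -0.028587.
t = -1.2068 / -0.028587 ≈ 42.214 minutes.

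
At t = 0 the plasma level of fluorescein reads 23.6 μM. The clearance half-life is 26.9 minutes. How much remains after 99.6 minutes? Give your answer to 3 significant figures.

Number of half-lives: n = 99.6/26.9 ≈ 3.7026.
Remaining = 23.6 × (1/2)^3.7026 = 23.6 × 0.076808 ≈ 1.8127 μM.

1.81 μM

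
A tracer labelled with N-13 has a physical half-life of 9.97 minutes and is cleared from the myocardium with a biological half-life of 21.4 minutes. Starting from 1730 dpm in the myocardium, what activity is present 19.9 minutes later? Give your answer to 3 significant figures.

228 dpm

1/t_eff = 1/t_phys + 1/t_biol = 1/9.97 + 1/21.4 = 0.14703 per minute.
t_eff = 9.97 × 21.4 / (9.97 + 21.4) ≈ 6.8013 minutes.
Remaining = 1730 × (1/2)^(19.9/6.8013) = 1730 × (1/2)^2.9259 ≈ 227.65 dpm.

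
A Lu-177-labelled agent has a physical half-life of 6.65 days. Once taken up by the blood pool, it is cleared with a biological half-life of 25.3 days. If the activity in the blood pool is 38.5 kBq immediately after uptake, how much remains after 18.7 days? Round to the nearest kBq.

1/t_eff = 1/t_phys + 1/t_biol = 1/6.65 + 1/25.3 = 0.1899 per day.
t_eff = 6.65 × 25.3 / (6.65 + 25.3) ≈ 5.2659 days.
Remaining = 38.5 × (1/2)^(18.7/5.2659) = 38.5 × (1/2)^3.5512 ≈ 3.2844 kBq.

3 kBq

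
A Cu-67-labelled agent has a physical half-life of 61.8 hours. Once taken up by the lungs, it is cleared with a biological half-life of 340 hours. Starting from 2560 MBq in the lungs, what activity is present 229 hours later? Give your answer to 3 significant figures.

123 MBq

1/t_eff = 1/t_phys + 1/t_biol = 1/61.8 + 1/340 = 0.019122 per hour.
t_eff = 61.8 × 340 / (61.8 + 340) ≈ 52.295 hours.
Remaining = 2560 × (1/2)^(229/52.295) = 2560 × (1/2)^4.379 ≈ 123.03 MBq.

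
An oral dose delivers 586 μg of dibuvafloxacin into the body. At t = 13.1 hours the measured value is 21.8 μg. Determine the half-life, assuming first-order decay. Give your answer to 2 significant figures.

A/A₀ = 21.8/586 ≈ 0.037201.
n = log₂(26.881) ≈ 4.7485 half-lives elapsed in 13.1 hours.
t½ = 13.1/4.7485 ≈ 2.7588 hours.

2.8 hours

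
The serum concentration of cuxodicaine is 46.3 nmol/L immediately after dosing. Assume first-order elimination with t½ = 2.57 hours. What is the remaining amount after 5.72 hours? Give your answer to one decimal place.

9.9 nmol/L

Number of half-lives: n = 5.72/2.57 ≈ 2.2257.
Remaining = 46.3 × (1/2)^2.2257 = 46.3 × 0.2138 ≈ 9.8988 nmol/L.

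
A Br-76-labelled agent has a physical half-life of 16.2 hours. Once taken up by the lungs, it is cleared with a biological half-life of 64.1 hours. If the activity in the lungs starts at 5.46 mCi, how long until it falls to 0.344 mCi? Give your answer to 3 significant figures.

51.6 hours

1/t_eff = 1/t_phys + 1/t_biol = 1/16.2 + 1/64.1 = 0.077329 per hour.
t_eff = 16.2 × 64.1 / (16.2 + 64.1) ≈ 12.932 hours.
n = log₂(5.46/0.344) ≈ 3.9884; t = 3.9884 × 12.932 ≈ 51.577 hours.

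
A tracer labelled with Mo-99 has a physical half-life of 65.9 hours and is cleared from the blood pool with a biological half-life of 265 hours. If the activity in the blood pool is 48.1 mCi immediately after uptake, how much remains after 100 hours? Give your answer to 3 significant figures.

1/t_eff = 1/t_phys + 1/t_biol = 1/65.9 + 1/265 = 0.018948 per hour.
t_eff = 65.9 × 265 / (65.9 + 265) ≈ 52.776 hours.
Remaining = 48.1 × (1/2)^(100/52.776) = 48.1 × (1/2)^1.8948 ≈ 12.935 mCi.

12.9 mCi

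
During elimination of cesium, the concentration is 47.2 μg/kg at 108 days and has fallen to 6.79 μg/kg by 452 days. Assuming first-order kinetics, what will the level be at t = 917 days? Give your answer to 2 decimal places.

0.49 μg/kg

Over Δt = 452 − 108 = 344 days, the level fell by a factor of 47.2/6.79 ≈ 6.9514.
n = log₂(6.9514) ≈ 2.7973 half-lives, so t½ = 344/2.7973 ≈ 122.98 days.
From t = 452 to t = 917: 6.79 × (1/2)^((917−452)/122.98) ≈ 0.49386 μg/kg.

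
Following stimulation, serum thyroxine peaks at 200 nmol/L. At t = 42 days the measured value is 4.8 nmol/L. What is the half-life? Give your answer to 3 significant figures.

A/A₀ = 4.8/200 ≈ 0.024.
n = log₂(41.667) ≈ 5.3808 half-lives elapsed in 42 days.
t½ = 42/5.3808 ≈ 7.8055 days.

7.81 days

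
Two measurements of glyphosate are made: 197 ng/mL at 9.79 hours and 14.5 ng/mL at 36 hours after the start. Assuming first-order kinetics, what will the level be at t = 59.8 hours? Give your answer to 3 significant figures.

Over Δt = 36 − 9.79 = 26.21 hours, the level fell by a factor of 197/14.5 ≈ 13.586.
n = log₂(13.586) ≈ 3.7641 half-lives, so t½ = 26.21/3.7641 ≈ 6.9632 hours.
From t = 36 to t = 59.8: 14.5 × (1/2)^((59.8−36)/6.9632) ≈ 1.3566 ng/mL.

1.36 ng/mL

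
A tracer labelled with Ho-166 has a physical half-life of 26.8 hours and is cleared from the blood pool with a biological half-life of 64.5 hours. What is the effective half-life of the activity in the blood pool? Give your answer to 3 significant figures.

18.9 hours

1/t_eff = 1/t_phys + 1/t_biol = 1/26.8 + 1/64.5 = 0.052817 per hour.
t_eff = 26.8 × 64.5 / (26.8 + 64.5) ≈ 18.933 hours.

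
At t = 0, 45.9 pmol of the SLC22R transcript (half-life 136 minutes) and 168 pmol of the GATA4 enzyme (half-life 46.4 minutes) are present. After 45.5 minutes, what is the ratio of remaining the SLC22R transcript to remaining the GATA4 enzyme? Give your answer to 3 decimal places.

SLC22R transcript: 45.9 × (1/2)^(45.5/136) = 45.9 × (1/2)^0.33456 ≈ 36.4 pmol.
GATA4 enzyme: 168 × (1/2)^(45.5/46.4) = 168 × (1/2)^0.9806 ≈ 85.137 pmol.
Ratio ≈ 36.4 / 85.137 ≈ 0.42755.

0.428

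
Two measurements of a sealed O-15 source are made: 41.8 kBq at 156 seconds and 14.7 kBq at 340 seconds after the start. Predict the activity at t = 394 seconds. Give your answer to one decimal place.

Over Δt = 340 − 156 = 184 seconds, the level fell by a factor of 41.8/14.7 ≈ 2.8435.
n = log₂(2.8435) ≈ 1.5077 half-lives, so t½ = 184/1.5077 ≈ 122.04 seconds.
From t = 340 to t = 394: 14.7 × (1/2)^((394−340)/122.04) ≈ 10.817 kBq.

10.8 kBq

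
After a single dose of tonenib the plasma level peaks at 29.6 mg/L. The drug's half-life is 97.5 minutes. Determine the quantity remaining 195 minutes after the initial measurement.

Elapsed time is 2 half-lives (195/97.5).
Each half-life halves the amount: 29.6 × (1/2)^2 = 29.6/4 = 7.4 mg/L.

7.4 mg/L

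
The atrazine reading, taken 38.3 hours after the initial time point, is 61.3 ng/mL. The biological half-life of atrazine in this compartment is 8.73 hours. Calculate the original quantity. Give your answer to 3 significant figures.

Number of half-lives elapsed: n = 38.3/8.73 ≈ 4.3872.
A₀ = A × 2^n = 61.3 × 2^4.3872 = 61.3 × 20.925 ≈ 1282.7 ng/mL.

1280 ng/mL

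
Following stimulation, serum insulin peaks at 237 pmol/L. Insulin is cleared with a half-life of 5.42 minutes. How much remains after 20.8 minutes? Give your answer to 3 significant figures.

Number of half-lives: n = 20.8/5.42 ≈ 3.8376.
Remaining = 237 × (1/2)^3.8376 = 237 × 0.069945 ≈ 16.577 pmol/L.

16.6 pmol/L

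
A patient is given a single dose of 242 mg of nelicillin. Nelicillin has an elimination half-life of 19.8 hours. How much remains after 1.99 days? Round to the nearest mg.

Convert the elapsed time: 1.99 days = 47.76 hours.
Number of half-lives: n = 47.76/19.8 ≈ 2.4121.
Remaining = 242 × (1/2)^2.4121 = 242 × 0.18788 ≈ 45.467 mg.

45 mg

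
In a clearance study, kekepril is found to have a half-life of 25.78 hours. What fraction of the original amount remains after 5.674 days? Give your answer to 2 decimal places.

5.674 days = 136.176 hours.
n = 136.176/25.78 ≈ 5.2822 half-lives.
Fraction remaining = (1/2)^5.2822 ≈ 0.025697.

0.03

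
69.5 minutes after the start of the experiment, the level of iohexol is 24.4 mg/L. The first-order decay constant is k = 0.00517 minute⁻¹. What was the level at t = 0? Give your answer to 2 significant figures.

35 mg/L

t½ = ln 2 / k = 0.69315 / 0.00517 ≈ 134.07 minutes.
Number of half-lives elapsed: n = 69.5/134.07 ≈ 0.51838.
A₀ = A × 2^n = 24.4 × 2^0.51838 = 24.4 × 1.4323 ≈ 34.949 mg/L.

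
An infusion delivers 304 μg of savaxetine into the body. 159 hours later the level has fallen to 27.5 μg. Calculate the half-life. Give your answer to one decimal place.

45.9 hours

A/A₀ = 27.5/304 ≈ 0.090461.
n = log₂(11.055) ≈ 3.4666 half-lives elapsed in 159 hours.
t½ = 159/3.4666 ≈ 45.867 hours.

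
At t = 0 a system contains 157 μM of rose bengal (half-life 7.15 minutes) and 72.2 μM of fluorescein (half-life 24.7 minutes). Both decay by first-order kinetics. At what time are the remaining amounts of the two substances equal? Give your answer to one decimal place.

Set 157·(1/2)^(t/7.15) = 72.2·(1/2)^(t/24.7).
Taking log₂: log₂(157/72.2) = t·(1/7.15 − 1/24.7).
log₂(2.1745) = 1.1207; 1/7.15 − 1/24.7 = 0.099374.
t = 1.1207 / 0.099374 ≈ 11.278 minutes.

11.3 minutes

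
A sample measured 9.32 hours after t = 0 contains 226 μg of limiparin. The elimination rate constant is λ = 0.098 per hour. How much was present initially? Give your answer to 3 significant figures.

t½ = ln 2 / λ = 0.69315 / 0.098 ≈ 7.0729 hours.
Number of half-lives elapsed: n = 9.32/7.0729 ≈ 1.3177.
A₀ = A × 2^n = 226 × 2^1.3177 = 226 × 2.4927 ≈ 563.35 μg.

563 μg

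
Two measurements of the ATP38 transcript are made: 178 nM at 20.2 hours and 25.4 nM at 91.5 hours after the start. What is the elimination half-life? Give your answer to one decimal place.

Over Δt = 91.5 − 20.2 = 71.3 hours, the level fell by a factor of 178/25.4 ≈ 7.0079.
n = log₂(7.0079) ≈ 2.809 half-lives, so t½ = 71.3/2.809 ≈ 25.383 hours.

25.4 hours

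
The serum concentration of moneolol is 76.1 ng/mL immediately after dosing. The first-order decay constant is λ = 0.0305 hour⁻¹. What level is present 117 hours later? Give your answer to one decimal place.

t½ = ln 2 / λ = 0.69315 / 0.0305 ≈ 22.726 hours.
Number of half-lives: n = 117/22.726 ≈ 5.1483.
Remaining = 76.1 × (1/2)^5.1483 = 76.1 × 0.028198 ≈ 2.1459 ng/mL.

2.1 ng/mL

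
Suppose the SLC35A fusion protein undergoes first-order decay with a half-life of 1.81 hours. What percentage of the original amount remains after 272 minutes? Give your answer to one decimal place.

272 minutes = 4.53333 hours.
n = 4.53333/1.81 ≈ 2.5046 half-lives.
Fraction remaining = (1/2)^2.5046 ≈ 0.17621, i.e. 17.621%.

17.6%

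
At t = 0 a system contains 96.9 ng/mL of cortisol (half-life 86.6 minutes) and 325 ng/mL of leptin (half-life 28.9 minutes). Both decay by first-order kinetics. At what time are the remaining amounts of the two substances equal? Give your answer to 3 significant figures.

75.7 minutes

Set 96.9·(1/2)^(t/86.6) = 325·(1/2)^(t/28.9).
Taking log₂: log₂(96.9/325) = t·(1/86.6 − 1/28.9).
log₂(0.29815) = -1.7459; 1/86.6 − 1/28.9 = -0.023055.
t = -1.7459 / -0.023055 ≈ 75.727 minutes.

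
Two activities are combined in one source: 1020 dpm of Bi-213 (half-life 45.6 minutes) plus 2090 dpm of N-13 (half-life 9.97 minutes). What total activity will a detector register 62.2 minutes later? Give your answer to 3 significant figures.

Bi-213: 1020 × (1/2)^(62.2/45.6) = 1020 × (1/2)^1.364 ≈ 396.26 dpm.
N-13: 2090 × (1/2)^(62.2/9.97) = 2090 × (1/2)^6.2387 ≈ 27.676 dpm.
Total = 396.26 + 27.676 ≈ 423.94 dpm.

424 dpm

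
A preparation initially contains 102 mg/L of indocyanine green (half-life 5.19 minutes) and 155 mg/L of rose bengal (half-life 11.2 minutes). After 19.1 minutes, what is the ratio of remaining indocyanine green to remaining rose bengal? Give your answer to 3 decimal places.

indocyanine green: 102 × (1/2)^(19.1/5.19) = 102 × (1/2)^3.6802 ≈ 7.9573 mg/L.
rose bengal: 155 × (1/2)^(19.1/11.2) = 155 × (1/2)^1.7054 ≈ 47.53 mg/L.
Ratio ≈ 7.9573 / 47.53 ≈ 0.16742.

0.167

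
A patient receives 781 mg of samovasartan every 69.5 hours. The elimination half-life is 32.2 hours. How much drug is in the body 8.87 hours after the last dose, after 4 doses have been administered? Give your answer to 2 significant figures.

The 4 doses were given 217.37, 147.87, 78.37, 8.87 hours ago.
Total = 781·(1/2)^(217.37/32.2) + 781·(1/2)^(147.87/32.2) + 781·(1/2)^(78.37/32.2) + 781·(1/2)^(8.87/32.2)
      = 7.2529 + 32.378 + 144.54 + 645.25 ≈ 829.42 mg.

830 mg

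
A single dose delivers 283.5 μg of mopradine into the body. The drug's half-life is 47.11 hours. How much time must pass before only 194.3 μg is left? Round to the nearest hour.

26 hours

Fraction remaining = 194.3/283.5 ≈ 0.68536.
n = log₂(283.5/194.3) = ln(1.4591)/ln 2 ≈ 0.54506 half-lives.
t = n × t½ = 0.54506 × 47.11 ≈ 25.678 hours.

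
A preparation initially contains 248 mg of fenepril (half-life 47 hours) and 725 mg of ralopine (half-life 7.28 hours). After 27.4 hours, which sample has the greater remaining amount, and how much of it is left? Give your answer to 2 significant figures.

fenepril, 170 mg

fenepril: 248 × (1/2)^0.58298 ≈ 165.56 mg.
ralopine: 725 × (1/2)^3.7637 ≈ 53.375 mg.
Fenepril has more remaining, at ≈ 165.56 mg.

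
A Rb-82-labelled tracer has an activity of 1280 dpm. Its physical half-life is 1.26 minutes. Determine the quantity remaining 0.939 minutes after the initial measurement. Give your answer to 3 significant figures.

Number of half-lives: n = 0.939/1.26 ≈ 0.74524.
Remaining = 1280 × (1/2)^0.74524 = 1280 × 0.59657 ≈ 763.61 dpm.

764 dpm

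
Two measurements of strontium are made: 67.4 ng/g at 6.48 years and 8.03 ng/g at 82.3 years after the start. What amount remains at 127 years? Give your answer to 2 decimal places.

Over Δt = 82.3 − 6.48 = 75.82 years, the level fell by a factor of 67.4/8.03 ≈ 8.3935.
n = log₂(8.3935) ≈ 3.0693 half-lives, so t½ = 75.82/3.0693 ≈ 24.703 years.
From t = 82.3 to t = 127: 8.03 × (1/2)^((127−82.3)/24.703) ≈ 2.2909 ng/g.

2.29 ng/g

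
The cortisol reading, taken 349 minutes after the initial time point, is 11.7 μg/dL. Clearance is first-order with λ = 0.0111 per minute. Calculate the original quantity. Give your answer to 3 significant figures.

563 μg/dL

t½ = ln 2 / λ = 0.69315 / 0.0111 ≈ 62.446 minutes.
Number of half-lives elapsed: n = 349/62.446 ≈ 5.5889.
A₀ = A × 2^n = 11.7 × 2^5.5889 = 11.7 × 48.13 ≈ 563.12 μg/dL.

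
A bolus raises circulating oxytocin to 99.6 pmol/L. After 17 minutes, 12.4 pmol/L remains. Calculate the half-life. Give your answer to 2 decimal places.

A/A₀ = 12.4/99.6 ≈ 0.1245.
n = log₂(8.0323) ≈ 3.0058 half-lives elapsed in 17 minutes.
t½ = 17/3.0058 ≈ 5.6557 minutes.

5.66 minutes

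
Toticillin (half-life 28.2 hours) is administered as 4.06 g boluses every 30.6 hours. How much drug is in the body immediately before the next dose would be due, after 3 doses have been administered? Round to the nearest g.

The 3 doses were given 91.8, 61.2, 30.6 hours ago.
Total = 4.06·(1/2)^(91.8/28.2) + 4.06·(1/2)^(61.2/28.2) + 4.06·(1/2)^(30.6/28.2)
      = 0.42518 + 0.90204 + 1.9137 ≈ 3.2409 g.

3 g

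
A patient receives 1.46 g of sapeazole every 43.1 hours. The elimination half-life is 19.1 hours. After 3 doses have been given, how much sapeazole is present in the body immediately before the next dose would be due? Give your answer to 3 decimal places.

The 3 doses were given 129.3, 86.2, 43.1 hours ago.
Total = 1.46·(1/2)^(129.3/19.1) + 1.46·(1/2)^(86.2/19.1) + 1.46·(1/2)^(43.1/19.1)
      = 0.013381 + 0.063941 + 0.30554 ≈ 0.38286 g.

0.383 g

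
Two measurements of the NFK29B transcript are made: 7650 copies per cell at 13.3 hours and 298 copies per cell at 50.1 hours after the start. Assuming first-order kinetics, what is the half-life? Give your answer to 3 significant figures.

Over Δt = 50.1 − 13.3 = 36.8 hours, the level fell by a factor of 7650/298 ≈ 25.671.
n = log₂(25.671) ≈ 4.6821 half-lives, so t½ = 36.8/4.6821 ≈ 7.8598 hours.

7.86 hours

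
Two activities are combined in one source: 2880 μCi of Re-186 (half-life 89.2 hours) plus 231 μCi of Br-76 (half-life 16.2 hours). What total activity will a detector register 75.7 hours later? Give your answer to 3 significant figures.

1610 μCi

Re-186: 2880 × (1/2)^(75.7/89.2) = 2880 × (1/2)^0.84865 ≈ 1599.3 μCi.
Br-76: 231 × (1/2)^(75.7/16.2) = 231 × (1/2)^4.6728 ≈ 9.0562 μCi.
Total = 1599.3 + 9.0562 ≈ 1608.3 μCi.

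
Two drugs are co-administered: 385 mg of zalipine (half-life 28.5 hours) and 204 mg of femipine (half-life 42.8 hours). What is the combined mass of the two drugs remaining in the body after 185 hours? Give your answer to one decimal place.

zalipine: 385 × (1/2)^(185/28.5) = 385 × (1/2)^6.4912 ≈ 4.2796 mg.
femipine: 204 × (1/2)^(185/42.8) = 204 × (1/2)^4.3224 ≈ 10.196 mg.
Total = 4.2796 + 10.196 ≈ 14.476 mg.

14.5 mg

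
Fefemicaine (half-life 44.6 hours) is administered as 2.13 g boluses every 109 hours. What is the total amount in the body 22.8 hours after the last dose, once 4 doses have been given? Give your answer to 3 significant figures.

1.83 g

The 4 doses were given 349.8, 240.8, 131.8, 22.8 hours ago.
Total = 2.13·(1/2)^(349.8/44.6) + 2.13·(1/2)^(240.8/44.6) + 2.13·(1/2)^(131.8/44.6) + 2.13·(1/2)^(22.8/44.6)
      = 0.0092766 + 0.050476 + 0.27466 + 1.4945 ≈ 1.8289 g.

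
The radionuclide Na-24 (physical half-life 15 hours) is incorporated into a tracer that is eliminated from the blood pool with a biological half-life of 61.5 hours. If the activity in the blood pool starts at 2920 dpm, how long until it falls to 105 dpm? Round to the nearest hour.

58 hours

1/t_eff = 1/t_phys + 1/t_biol = 1/15 + 1/61.5 = 0.082927 per hour.
t_eff = 15 × 61.5 / (15 + 61.5) ≈ 12.059 hours.
n = log₂(2920/105) ≈ 4.7975; t = 4.7975 × 12.059 ≈ 57.852 hours.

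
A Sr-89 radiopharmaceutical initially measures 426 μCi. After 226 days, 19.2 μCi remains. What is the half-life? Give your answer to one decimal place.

50.5 days

A/A₀ = 19.2/426 ≈ 0.04507.
n = log₂(22.188) ≈ 4.4717 half-lives elapsed in 226 days.
t½ = 226/4.4717 ≈ 50.54 days.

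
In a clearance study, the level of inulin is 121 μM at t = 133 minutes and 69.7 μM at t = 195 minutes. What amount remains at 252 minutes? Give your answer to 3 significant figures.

Over Δt = 195 − 133 = 62 minutes, the level fell by a factor of 121/69.7 ≈ 1.736.
n = log₂(1.736) ≈ 0.79578 half-lives, so t½ = 62/0.79578 ≈ 77.911 minutes.
From t = 195 to t = 252: 69.7 × (1/2)^((252−195)/77.911) ≈ 41.976 μM.

42.0 μM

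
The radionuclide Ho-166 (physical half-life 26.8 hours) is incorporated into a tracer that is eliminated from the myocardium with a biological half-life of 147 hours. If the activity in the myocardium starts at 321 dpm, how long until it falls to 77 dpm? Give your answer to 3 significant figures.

46.7 hours

1/t_eff = 1/t_phys + 1/t_biol = 1/26.8 + 1/147 = 0.044116 per hour.
t_eff = 26.8 × 147 / (26.8 + 147) ≈ 22.667 hours.
n = log₂(321/77) ≈ 2.0596; t = 2.0596 × 22.667 ≈ 46.687 hours.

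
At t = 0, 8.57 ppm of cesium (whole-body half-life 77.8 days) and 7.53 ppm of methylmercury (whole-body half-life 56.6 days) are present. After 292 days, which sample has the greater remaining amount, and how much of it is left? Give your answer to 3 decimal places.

cesium, 0.636 ppm

cesium: 8.57 × (1/2)^3.7532 ≈ 0.63555 ppm.
methylmercury: 7.53 × (1/2)^5.159 ≈ 0.21076 ppm.
Cesium has more remaining, at ≈ 0.63555 ppm.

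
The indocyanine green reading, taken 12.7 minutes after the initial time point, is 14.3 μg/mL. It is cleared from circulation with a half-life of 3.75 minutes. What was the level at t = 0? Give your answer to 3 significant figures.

Number of half-lives elapsed: n = 12.7/3.75 ≈ 3.3867.
A₀ = A × 2^n = 14.3 × 2^3.3867 = 14.3 × 10.459 ≈ 149.56 μg/mL.

150 μg/mL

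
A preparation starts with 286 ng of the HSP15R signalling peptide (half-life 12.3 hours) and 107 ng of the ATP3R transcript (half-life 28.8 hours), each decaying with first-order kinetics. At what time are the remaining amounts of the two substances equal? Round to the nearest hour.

Set 286·(1/2)^(t/12.3) = 107·(1/2)^(t/28.8).
Taking log₂: log₂(286/107) = t·(1/12.3 − 1/28.8).
log₂(2.6729) = 1.4184; 1/12.3 − 1/28.8 = 0.046579.
t = 1.4184 / 0.046579 ≈ 30.452 hours.

30 hours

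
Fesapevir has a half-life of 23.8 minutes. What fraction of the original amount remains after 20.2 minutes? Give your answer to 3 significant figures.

0.555

n = 20.2/23.8 ≈ 0.84874 half-lives.
Fraction remaining = (1/2)^0.84874 ≈ 0.55527.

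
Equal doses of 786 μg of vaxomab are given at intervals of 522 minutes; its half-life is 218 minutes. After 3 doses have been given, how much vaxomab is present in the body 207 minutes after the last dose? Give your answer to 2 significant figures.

500 μg

The 3 doses were given 1251, 729, 207 minutes ago.
Total = 786·(1/2)^(1251/218) + 786·(1/2)^(729/218) + 786·(1/2)^(207/218)
      = 14.722 + 77.405 + 406.99 ≈ 499.11 μg.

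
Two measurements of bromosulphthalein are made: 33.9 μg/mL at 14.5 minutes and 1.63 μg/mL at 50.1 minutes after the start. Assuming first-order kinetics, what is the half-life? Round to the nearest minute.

Over Δt = 50.1 − 14.5 = 35.6 minutes, the level fell by a factor of 33.9/1.63 ≈ 20.798.
n = log₂(20.798) ≈ 4.3783 half-lives, so t½ = 35.6/4.3783 ≈ 8.1309 minutes.

8 minutes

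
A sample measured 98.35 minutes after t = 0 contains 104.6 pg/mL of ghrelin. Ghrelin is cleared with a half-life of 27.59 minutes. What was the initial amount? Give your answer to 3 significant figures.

Number of half-lives elapsed: n = 98.35/27.59 ≈ 3.5647.
A₀ = A × 2^n = 104.6 × 2^3.5647 = 104.6 × 11.833 ≈ 1237.7 pg/mL.

1240 pg/mL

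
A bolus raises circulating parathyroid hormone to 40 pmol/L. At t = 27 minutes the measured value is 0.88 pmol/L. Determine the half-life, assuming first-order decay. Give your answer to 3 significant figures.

A/A₀ = 0.88/40 ≈ 0.022.
n = log₂(45.455) ≈ 5.5064 half-lives elapsed in 27 minutes.
t½ = 27/5.5064 ≈ 4.9034 minutes.

4.90 minutes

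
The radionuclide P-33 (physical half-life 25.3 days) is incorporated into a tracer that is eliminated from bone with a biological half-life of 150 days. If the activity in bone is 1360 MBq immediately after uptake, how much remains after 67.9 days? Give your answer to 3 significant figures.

155 MBq

1/t_eff = 1/t_phys + 1/t_biol = 1/25.3 + 1/150 = 0.046192 per day.
t_eff = 25.3 × 150 / (25.3 + 150) ≈ 21.649 days.
Remaining = 1360 × (1/2)^(67.9/21.649) = 1360 × (1/2)^3.1365 ≈ 154.66 MBq.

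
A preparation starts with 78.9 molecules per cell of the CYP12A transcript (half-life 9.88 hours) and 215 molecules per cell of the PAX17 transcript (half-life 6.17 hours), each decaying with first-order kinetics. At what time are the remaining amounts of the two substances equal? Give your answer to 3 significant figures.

23.8 hours

Set 78.9·(1/2)^(t/9.88) = 215·(1/2)^(t/6.17).
Taking log₂: log₂(78.9/215) = t·(1/9.88 − 1/6.17).
log₂(0.36698) = -1.4462; 1/9.88 − 1/6.17 = -0.06086.
t = -1.4462 / -0.06086 ≈ 23.763 hours.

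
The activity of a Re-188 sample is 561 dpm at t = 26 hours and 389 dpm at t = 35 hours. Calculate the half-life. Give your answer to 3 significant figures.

Over Δt = 35 − 26 = 9 hours, the level fell by a factor of 561/389 ≈ 1.4422.
n = log₂(1.4422) ≈ 0.52823 half-lives, so t½ = 9/0.52823 ≈ 17.038 hours.

17.0 hours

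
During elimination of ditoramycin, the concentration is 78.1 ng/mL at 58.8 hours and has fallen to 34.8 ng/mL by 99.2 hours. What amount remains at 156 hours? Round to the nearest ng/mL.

11 ng/mL

Over Δt = 99.2 − 58.8 = 40.4 hours, the level fell by a factor of 78.1/34.8 ≈ 2.2443.
n = log₂(2.2443) ≈ 1.1662 half-lives, so t½ = 40.4/1.1662 ≈ 34.641 hours.
From t = 99.2 to t = 156: 34.8 × (1/2)^((156−99.2)/34.641) ≈ 11.168 ng/mL.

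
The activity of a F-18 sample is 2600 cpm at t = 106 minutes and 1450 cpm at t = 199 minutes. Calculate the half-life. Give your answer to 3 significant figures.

Over Δt = 199 − 106 = 93 minutes, the level fell by a factor of 2600/1450 ≈ 1.7931.
n = log₂(1.7931) ≈ 0.84246 half-lives, so t½ = 93/0.84246 ≈ 110.39 minutes.

110 minutes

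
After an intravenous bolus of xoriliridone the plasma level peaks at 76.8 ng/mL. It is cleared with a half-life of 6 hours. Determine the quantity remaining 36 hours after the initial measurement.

Elapsed time is 6 half-lives (36/6).
Each half-life halves the amount: 76.8 × (1/2)^6 = 76.8/64 = 1.2 ng/mL.

1.2 ng/mL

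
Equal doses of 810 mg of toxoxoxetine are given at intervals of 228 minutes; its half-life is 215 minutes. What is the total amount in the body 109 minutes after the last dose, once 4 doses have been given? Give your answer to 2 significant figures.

The 4 doses were given 793, 565, 337, 109 minutes ago.
Total = 810·(1/2)^(793/215) + 810·(1/2)^(565/215) + 810·(1/2)^(337/215) + 810·(1/2)^(109/215)
      = 62.831 + 131.04 + 273.3 + 569.99 ≈ 1037.2 mg.

1000 mg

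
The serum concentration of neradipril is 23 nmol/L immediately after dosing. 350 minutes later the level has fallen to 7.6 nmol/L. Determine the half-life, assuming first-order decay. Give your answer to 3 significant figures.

219 minutes

A/A₀ = 7.6/23 ≈ 0.33043.
n = log₂(3.0263) ≈ 1.5976 half-lives elapsed in 350 minutes.
t½ = 350/1.5976 ≈ 219.08 minutes.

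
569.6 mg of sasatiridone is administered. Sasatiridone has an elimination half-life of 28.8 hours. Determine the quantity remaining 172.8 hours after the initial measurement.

8.9 mg

Elapsed time is 6 half-lives (172.8/28.8).
Each half-life halves the amount: 569.6 × (1/2)^6 = 569.6/64 = 8.9 mg.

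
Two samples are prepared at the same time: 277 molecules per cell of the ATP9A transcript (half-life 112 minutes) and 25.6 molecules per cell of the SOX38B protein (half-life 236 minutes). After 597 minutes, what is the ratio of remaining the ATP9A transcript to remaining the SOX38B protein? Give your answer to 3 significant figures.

ATP9A transcript: 277 × (1/2)^(597/112) = 277 × (1/2)^5.3304 ≈ 6.8847 molecules per cell.
SOX38B protein: 25.6 × (1/2)^(597/236) = 25.6 × (1/2)^2.5297 ≈ 4.4334 molecules per cell.
Ratio ≈ 6.8847 / 4.4334 ≈ 1.5529.

1.55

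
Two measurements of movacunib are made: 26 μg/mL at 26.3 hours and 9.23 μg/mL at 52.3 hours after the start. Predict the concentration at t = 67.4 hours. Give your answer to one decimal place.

Over Δt = 52.3 − 26.3 = 26 hours, the level fell by a factor of 26/9.23 ≈ 2.8169.
n = log₂(2.8169) ≈ 1.4941 half-lives, so t½ = 26/1.4941 ≈ 17.402 hours.
From t = 52.3 to t = 67.4: 9.23 × (1/2)^((67.4−52.3)/17.402) ≈ 5.0581 μg/mL.

5.1 μg/mL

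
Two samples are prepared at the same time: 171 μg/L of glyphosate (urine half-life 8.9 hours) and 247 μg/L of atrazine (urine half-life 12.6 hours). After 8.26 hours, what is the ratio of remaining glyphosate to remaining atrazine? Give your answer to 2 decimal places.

glyphosate: 171 × (1/2)^(8.26/8.9) = 171 × (1/2)^0.92809 ≈ 89.87 μg/L.
atrazine: 247 × (1/2)^(8.26/12.6) = 247 × (1/2)^0.65556 ≈ 156.8 μg/L.
Ratio ≈ 89.87 / 156.8 ≈ 0.57314.

0.57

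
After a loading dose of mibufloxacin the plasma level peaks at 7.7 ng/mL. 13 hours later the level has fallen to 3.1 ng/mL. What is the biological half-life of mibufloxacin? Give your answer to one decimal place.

9.9 hours

A/A₀ = 3.1/7.7 ≈ 0.4026.
n = log₂(2.4839) ≈ 1.3126 half-lives elapsed in 13 hours.
t½ = 13/1.3126 ≈ 9.9041 hours.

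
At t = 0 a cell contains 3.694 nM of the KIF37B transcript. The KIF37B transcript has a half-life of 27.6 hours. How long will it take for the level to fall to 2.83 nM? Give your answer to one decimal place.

Fraction remaining = 2.83/3.694 ≈ 0.76611.
n = log₂(3.694/2.83) = ln(1.3053)/ln 2 ≈ 0.38438 half-lives.
t = n × t½ = 0.38438 × 27.6 ≈ 10.609 hours.

10.6 hours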